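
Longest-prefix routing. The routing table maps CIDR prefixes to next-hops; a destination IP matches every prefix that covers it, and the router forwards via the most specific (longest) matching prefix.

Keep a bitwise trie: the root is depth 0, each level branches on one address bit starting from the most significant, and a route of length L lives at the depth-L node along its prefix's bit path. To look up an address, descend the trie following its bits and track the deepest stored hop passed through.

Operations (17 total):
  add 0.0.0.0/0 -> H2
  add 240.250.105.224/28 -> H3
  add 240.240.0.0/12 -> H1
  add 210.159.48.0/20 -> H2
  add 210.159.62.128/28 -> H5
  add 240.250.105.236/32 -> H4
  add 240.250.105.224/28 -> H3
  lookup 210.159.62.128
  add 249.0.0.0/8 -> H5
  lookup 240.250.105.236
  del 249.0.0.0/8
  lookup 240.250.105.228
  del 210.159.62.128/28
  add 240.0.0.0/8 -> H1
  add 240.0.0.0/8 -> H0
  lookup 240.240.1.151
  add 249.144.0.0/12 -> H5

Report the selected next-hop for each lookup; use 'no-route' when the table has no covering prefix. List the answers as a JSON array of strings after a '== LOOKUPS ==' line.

Trace:
  + 0.0.0.0/0 (H2) depth=0
  + 240.250.105.224/28 (H3) depth=28
  + 240.240.0.0/12 (H1) depth=12
  + 210.159.48.0/20 (H2) depth=20
  + 210.159.62.128/28 (H5) depth=28
  + 240.250.105.236/32 (H4) depth=32
  + 240.250.105.224/28 (H3) depth=28
  ? 210.159.62.128  path d0:H2→d1:-→d2:-→d3:-→d4:-→d5:-→d6:-→d7:-→d8:-→d9:-→d10:-→d11:-→d12:-→d13:-→d14:-→d15:-→d16:-→d17:-→d18:-→d19:-→d20:H2→d21:-→d22:-→d23:-→d24:-→d25:-→d26:-→d27:-→d28:H5  best=H5
  + 249.0.0.0/8 (H5) depth=8
  ? 240.250.105.236  path d0:H2→d1:-→d2:-→d3:-→d4:-→d5:-→d6:-→d7:-→d8:-→d9:-→d10:-→d11:-→d12:H1→d13:-→d14:-→d15:-→d16:-→d17:-→d18:-→d19:-→d20:-→d21:-→d22:-→d23:-→d24:-→d25:-→d26:-→d27:-→d28:H3→d29:-→d30:-→d31:-→d32:H4  best=H4
  - 249.0.0.0/8 clear@8
  ? 240.250.105.228  path d0:H2→d1:-→d2:-→d3:-→d4:-→d5:-→d6:-→d7:-→d8:-→d9:-→d10:-→d11:-→d12:H1→d13:-→d14:-→d15:-→d16:-→d17:-→d18:-→d19:-→d20:-→d21:-→d22:-→d23:-→d24:-→d25:-→d26:-→d27:-→d28:H3  best=H3
  - 210.159.62.128/28 clear@28
  + 240.0.0.0/8 (H1) depth=8
  + 240.0.0.0/8 (H0) depth=8
  ? 240.240.1.151  path d0:H2→d1:-→d2:-→d3:-→d4:-→d5:-→d6:-→d7:-→d8:H0→d9:-→d10:-→d11:-→d12:H1  best=H1
  + 249.144.0.0/12 (H5) depth=12

== LOOKUPS ==
["H5","H4","H3","H1"]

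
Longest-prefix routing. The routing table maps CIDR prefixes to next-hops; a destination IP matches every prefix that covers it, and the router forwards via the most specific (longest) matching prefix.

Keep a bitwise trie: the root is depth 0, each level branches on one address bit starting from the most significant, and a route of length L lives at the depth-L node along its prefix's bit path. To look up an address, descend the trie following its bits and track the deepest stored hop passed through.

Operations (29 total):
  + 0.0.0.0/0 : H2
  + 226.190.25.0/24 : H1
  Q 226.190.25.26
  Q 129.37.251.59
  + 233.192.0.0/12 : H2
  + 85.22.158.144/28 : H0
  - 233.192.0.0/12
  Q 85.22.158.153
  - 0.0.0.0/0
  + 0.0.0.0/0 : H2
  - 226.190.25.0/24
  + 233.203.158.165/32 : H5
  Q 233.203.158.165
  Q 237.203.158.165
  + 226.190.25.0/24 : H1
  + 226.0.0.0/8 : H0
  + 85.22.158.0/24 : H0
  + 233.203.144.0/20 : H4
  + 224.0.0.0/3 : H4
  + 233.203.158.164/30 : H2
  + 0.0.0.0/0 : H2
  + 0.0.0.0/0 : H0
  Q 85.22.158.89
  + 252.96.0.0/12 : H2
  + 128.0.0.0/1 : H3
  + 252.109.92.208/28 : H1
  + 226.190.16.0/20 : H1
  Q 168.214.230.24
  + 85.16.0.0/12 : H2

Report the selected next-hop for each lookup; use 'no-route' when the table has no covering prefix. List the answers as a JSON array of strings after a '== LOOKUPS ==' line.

Apply in order:
  + 0.0.0.0/0 (H2) depth=0
  + 226.190.25.0/24 (H1) depth=24
  ? 226.190.25.26  path d0:H2→d1:-→d2:-→d3:-→d4:-→d5:-→d6:-→d7:-→d8:-→d9:-→d10:-→d11:-→d12:-→d13:-→d14:-→d15:-→d16:-→d17:-→d18:-→d19:-→d20:-→d21:-→d22:-→d23:-→d24:H1  best=H1
  ? 129.37.251.59  path d0:H2→d1:-  best=H2
  + 233.192.0.0/12 (H2) depth=12
  + 85.22.158.144/28 (H0) depth=28
  del 233.192.0.0/12 (clear depth 12)
  ? 85.22.158.153  path d0:H2→d1:-→d2:-→d3:-→d4:-→d5:-→d6:-→d7:-→d8:-→d9:-→d10:-→d11:-→d12:-→d13:-→d14:-→d15:-→d16:-→d17:-→d18:-→d19:-→d20:-→d21:-→d22:-→d23:-→d24:-→d25:-→d26:-→d27:-→d28:H0  best=H0
  del 0.0.0.0/0 (clear depth 0)
  + 0.0.0.0/0 (H2) depth=0
  del 226.190.25.0/24 (clear depth 24)
  + 233.203.158.165/32 (H5) depth=32
  ? 233.203.158.165  path d0:H2→d1:-→d2:-→d3:-→d4:-→d5:-→d6:-→d7:-→d8:-→d9:-→d10:-→d11:-→d12:-→d13:-→d14:-→d15:-→d16:-→d17:-→d18:-→d19:-→d20:-→d21:-→d22:-→d23:-→d24:-→d25:-→d26:-→d27:-→d28:-→d29:-→d30:-→d31:-→d32:H5  best=H5
  ? 237.203.158.165  path d0:H2→d1:-→d2:-→d3:-→d4:-→d5:-  best=H2
  + 226.190.25.0/24 (H1) depth=24
  + 226.0.0.0/8 (H0) depth=8
  + 85.22.158.0/24 (H0) depth=24
  + 233.203.144.0/20 (H4) depth=20
  + 224.0.0.0/3 (H4) depth=3
  + 233.203.158.164/30 (H2) depth=30
  + 0.0.0.0/0 (H2) depth=0
  + 0.0.0.0/0 (H0) depth=0
  ? 85.22.158.89  path d0:H0→d1:-→d2:-→d3:-→d4:-→d5:-→d6:-→d7:-→d8:-→d9:-→d10:-→d11:-→d12:-→d13:-→d14:-→d15:-→d16:-→d17:-→d18:-→d19:-→d20:-→d21:-→d22:-→d23:-→d24:H0  best=H0
  + 252.96.0.0/12 (H2) depth=12
  + 128.0.0.0/1 (H3) depth=1
  + 252.109.92.208/28 (H1) depth=28
  + 226.190.16.0/20 (H1) depth=20
  ? 168.214.230.24  path d0:H0→d1:H3  best=H3
  + 85.16.0.0/12 (H2) depth=12

== LOOKUPS ==
["H1","H2","H0","H5","H2","H0","H3"]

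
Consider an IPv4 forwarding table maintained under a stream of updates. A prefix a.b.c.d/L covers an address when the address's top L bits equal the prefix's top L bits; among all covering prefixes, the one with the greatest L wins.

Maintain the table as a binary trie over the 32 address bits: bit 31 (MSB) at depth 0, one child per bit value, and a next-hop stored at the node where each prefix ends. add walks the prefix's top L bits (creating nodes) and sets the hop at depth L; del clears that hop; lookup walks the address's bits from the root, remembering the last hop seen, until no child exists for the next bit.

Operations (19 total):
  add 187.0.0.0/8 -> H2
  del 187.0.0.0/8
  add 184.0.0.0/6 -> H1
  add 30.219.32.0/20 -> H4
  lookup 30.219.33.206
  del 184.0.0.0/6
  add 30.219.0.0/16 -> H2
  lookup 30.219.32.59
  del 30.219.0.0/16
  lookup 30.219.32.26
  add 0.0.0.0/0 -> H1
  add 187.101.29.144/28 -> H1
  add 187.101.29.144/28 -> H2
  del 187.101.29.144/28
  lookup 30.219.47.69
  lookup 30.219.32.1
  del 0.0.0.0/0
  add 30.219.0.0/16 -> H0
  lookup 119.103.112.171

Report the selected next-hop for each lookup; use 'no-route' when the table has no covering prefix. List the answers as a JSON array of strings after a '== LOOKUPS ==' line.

Apply in order:
  + 187.0.0.0/8 (H2) depth=8
  - 187.0.0.0/8 clear@8
  + 184.0.0.0/6 (H1) depth=6
  + 30.219.32.0/20 (H4) depth=20
  Q 30.219.33.206: descend 00011110110110110010 ; hops seen [H4] ; pick H4
  - 184.0.0.0/6 clear@6
  + 30.219.0.0/16 (H2) depth=16
  Q 30.219.32.59: descend 00011110110110110010 ; hops seen [H2,H4] ; pick H4
  - 30.219.0.0/16 clear@16
  Q 30.219.32.26: descend 00011110110110110010 ; hops seen [H4] ; pick H4
  + 0.0.0.0/0 (H1) depth=0
  + 187.101.29.144/28 (H1) depth=28
  + 187.101.29.144/28 (H2) depth=28
  - 187.101.29.144/28 clear@28
  Q 30.219.47.69: descend 00011110110110110010 ; hops seen [H1,H4] ; pick H4
  Q 30.219.32.1: descend 00011110110110110010 ; hops seen [H1,H4] ; pick H4
  - 0.0.0.0/0 clear@0
  + 30.219.0.0/16 (H0) depth=16
  Q 119.103.112.171: descend 0 ; hops seen [∅] ; pick no-route

== LOOKUPS ==
["H4","H4","H4","H4","H4","no-route"]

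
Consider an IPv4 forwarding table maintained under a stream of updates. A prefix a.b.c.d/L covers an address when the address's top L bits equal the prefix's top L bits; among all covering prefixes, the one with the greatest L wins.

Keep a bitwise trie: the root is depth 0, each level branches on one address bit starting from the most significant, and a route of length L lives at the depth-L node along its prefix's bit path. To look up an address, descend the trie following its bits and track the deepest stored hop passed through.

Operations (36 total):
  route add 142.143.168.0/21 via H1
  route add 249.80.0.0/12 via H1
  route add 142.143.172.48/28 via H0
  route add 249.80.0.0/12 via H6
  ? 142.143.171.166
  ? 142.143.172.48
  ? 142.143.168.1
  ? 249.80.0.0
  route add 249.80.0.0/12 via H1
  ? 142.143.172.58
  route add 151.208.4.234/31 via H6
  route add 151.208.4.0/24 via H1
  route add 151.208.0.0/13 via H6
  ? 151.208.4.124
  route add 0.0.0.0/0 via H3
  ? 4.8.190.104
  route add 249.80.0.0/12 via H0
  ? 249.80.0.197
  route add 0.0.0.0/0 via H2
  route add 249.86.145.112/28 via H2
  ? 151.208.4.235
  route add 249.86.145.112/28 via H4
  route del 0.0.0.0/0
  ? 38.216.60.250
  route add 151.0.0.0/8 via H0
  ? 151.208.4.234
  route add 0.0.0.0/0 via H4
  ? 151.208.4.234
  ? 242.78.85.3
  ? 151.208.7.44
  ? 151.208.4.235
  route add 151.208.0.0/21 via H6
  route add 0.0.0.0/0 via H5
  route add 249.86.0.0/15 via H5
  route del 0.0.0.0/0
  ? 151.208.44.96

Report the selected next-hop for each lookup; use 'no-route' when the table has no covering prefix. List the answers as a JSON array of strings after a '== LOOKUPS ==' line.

Apply in order:
  add 142.143.168.0/21 -> H1 at depth 21
  add 249.80.0.0/12 -> H1 at depth 12
  add 142.143.172.48/28 -> H0 at depth 28
  add 249.80.0.0/12 -> H6 at depth 12
  lookup 142.143.171.166: bits 100011101000111110101 walk d0:-→d1:-→d2:-→d3:-→d4:-→d5:-→d6:-→d7:-→d8:-→d9:-→d10:-→d11:-→d12:-→d13:-→d14:-→d15:-→d16:-→d17:-→d18:-→d19:-→d20:-→d21:H1 -> H1
  lookup 142.143.172.48: bits 1000111010001111101011000011 walk d0:-→d1:-→d2:-→d3:-→d4:-→d5:-→d6:-→d7:-→d8:-→d9:-→d10:-→d11:-→d12:-→d13:-→d14:-→d15:-→d16:-→d17:-→d18:-→d19:-→d20:-→d21:H1→d22:-→d23:-→d24:-→d25:-→d26:-→d27:-→d28:H0 -> H0
  lookup 142.143.168.1: bits 100011101000111110101 walk d0:-→d1:-→d2:-→d3:-→d4:-→d5:-→d6:-→d7:-→d8:-→d9:-→d10:-→d11:-→d12:-→d13:-→d14:-→d15:-→d16:-→d17:-→d18:-→d19:-→d20:-→d21:H1 -> H1
  lookup 249.80.0.0: bits 111110010101 walk d0:-→d1:-→d2:-→d3:-→d4:-→d5:-→d6:-→d7:-→d8:-→d9:-→d10:-→d11:-→d12:H6 -> H6
  add 249.80.0.0/12 -> H1 at depth 12
  lookup 142.143.172.58: bits 1000111010001111101011000011 walk d0:-→d1:-→d2:-→d3:-→d4:-→d5:-→d6:-→d7:-→d8:-→d9:-→d10:-→d11:-→d12:-→d13:-→d14:-→d15:-→d16:-→d17:-→d18:-→d19:-→d20:-→d21:H1→d22:-→d23:-→d24:-→d25:-→d26:-→d27:-→d28:H0 -> H0
  add 151.208.4.234/31 -> H6 at depth 31
  add 151.208.4.0/24 -> H1 at depth 24
  add 151.208.0.0/13 -> H6 at depth 13
  lookup 151.208.4.124: bits 100101111101000000000100 walk d0:-→d1:-→d2:-→d3:-→d4:-→d5:-→d6:-→d7:-→d8:-→d9:-→d10:-→d11:-→d12:-→d13:H6→d14:-→d15:-→d16:-→d17:-→d18:-→d19:-→d20:-→d21:-→d22:-→d23:-→d24:H1 -> H1
  add 0.0.0.0/0 -> H3 at depth 0
  lookup 4.8.190.104: bits ε walk d0:H3 -> H3
  add 249.80.0.0/12 -> H0 at depth 12
  lookup 249.80.0.197: bits 111110010101 walk d0:H3→d1:-→d2:-→d3:-→d4:-→d5:-→d6:-→d7:-→d8:-→d9:-→d10:-→d11:-→d12:H0 -> H0
  add 0.0.0.0/0 -> H2 at depth 0
  add 249.86.145.112/28 -> H2 at depth 28
  lookup 151.208.4.235: bits 1001011111010000000001001110101 walk d0:H2→d1:-→d2:-→d3:-→d4:-→d5:-→d6:-→d7:-→d8:-→d9:-→d10:-→d11:-→d12:-→d13:H6→d14:-→d15:-→d16:-→d17:-→d18:-→d19:-→d20:-→d21:-→d22:-→d23:-→d24:H1→d25:-→d26:-→d27:-→d28:-→d29:-→d30:-→d31:H6 -> H6
  add 249.86.145.112/28 -> H4 at depth 28
  - 0.0.0.0/0 clear@0
  lookup 38.216.60.250: bits ε walk d0:- -> no-route
  add 151.0.0.0/8 -> H0 at depth 8
  lookup 151.208.4.234: bits 1001011111010000000001001110101 walk d0:-→d1:-→d2:-→d3:-→d4:-→d5:-→d6:-→d7:-→d8:H0→d9:-→d10:-→d11:-→d12:-→d13:H6→d14:-→d15:-→d16:-→d17:-→d18:-→d19:-→d20:-→d21:-→d22:-→d23:-→d24:H1→d25:-→d26:-→d27:-→d28:-→d29:-→d30:-→d31:H6 -> H6
  add 0.0.0.0/0 -> H4 at depth 0
  lookup 151.208.4.234: bits 1001011111010000000001001110101 walk d0:H4→d1:-→d2:-→d3:-→d4:-→d5:-→d6:-→d7:-→d8:H0→d9:-→d10:-→d11:-→d12:-→d13:H6→d14:-→d15:-→d16:-→d17:-→d18:-→d19:-→d20:-→d21:-→d22:-→d23:-→d24:H1→d25:-→d26:-→d27:-→d28:-→d29:-→d30:-→d31:H6 -> H6
  lookup 242.78.85.3: bits 1111 walk d0:H4→d1:-→d2:-→d3:-→d4:- -> H4
  lookup 151.208.7.44: bits 1001011111010000000001 walk d0:H4→d1:-→d2:-→d3:-→d4:-→d5:-→d6:-→d7:-→d8:H0→d9:-→d10:-→d11:-→d12:-→d13:H6→d14:-→d15:-→d16:-→d17:-→d18:-→d19:-→d20:-→d21:-→d22:- -> H6
  lookup 151.208.4.235: bits 1001011111010000000001001110101 walk d0:H4→d1:-→d2:-→d3:-→d4:-→d5:-→d6:-→d7:-→d8:H0→d9:-→d10:-→d11:-→d12:-→d13:H6→d14:-→d15:-→d16:-→d17:-→d18:-→d19:-→d20:-→d21:-→d22:-→d23:-→d24:H1→d25:-→d26:-→d27:-→d28:-→d29:-→d30:-→d31:H6 -> H6
  add 151.208.0.0/21 -> H6 at depth 21
  add 0.0.0.0/0 -> H5 at depth 0
  add 249.86.0.0/15 -> H5 at depth 15
  - 0.0.0.0/0 clear@0
  lookup 151.208.44.96: bits 100101111101000000 walk d0:-→d1:-→d2:-→d3:-→d4:-→d5:-→d6:-→d7:-→d8:H0→d9:-→d10:-→d11:-→d12:-→d13:H6→d14:-→d15:-→d16:-→d17:-→d18:- -> H6

== LOOKUPS ==
["H1","H0","H1","H6","H0","H1","H3","H0","H6","no-route","H6","H6","H4","H6","H6","H6"]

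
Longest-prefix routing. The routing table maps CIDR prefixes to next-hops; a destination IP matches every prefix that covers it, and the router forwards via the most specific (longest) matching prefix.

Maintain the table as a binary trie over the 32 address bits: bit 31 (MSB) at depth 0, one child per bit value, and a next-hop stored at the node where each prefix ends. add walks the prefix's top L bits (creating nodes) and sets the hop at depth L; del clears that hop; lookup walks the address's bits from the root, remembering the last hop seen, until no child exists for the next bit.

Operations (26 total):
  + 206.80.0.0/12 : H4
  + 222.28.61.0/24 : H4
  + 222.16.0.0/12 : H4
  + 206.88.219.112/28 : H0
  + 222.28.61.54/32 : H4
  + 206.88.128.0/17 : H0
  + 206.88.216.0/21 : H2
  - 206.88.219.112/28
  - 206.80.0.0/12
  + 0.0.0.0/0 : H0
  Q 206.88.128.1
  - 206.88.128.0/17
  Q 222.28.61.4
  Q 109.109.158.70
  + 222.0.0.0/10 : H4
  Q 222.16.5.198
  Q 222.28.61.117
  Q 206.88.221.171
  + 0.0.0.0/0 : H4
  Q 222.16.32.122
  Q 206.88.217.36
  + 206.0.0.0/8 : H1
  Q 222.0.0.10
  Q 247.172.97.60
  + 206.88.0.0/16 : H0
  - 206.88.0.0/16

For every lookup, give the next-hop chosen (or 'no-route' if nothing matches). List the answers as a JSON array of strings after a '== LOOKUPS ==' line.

Trace:
  add 206.80.0.0/12 -> H4 at depth 12
  add 222.28.61.0/24 -> H4 at depth 24
  add 222.16.0.0/12 -> H4 at depth 12
  add 206.88.219.112/28 -> H0 at depth 28
  add 222.28.61.54/32 -> H4 at depth 32
  add 206.88.128.0/17 -> H0 at depth 17
  add 206.88.216.0/21 -> H2 at depth 21
  - 206.88.219.112/28 clear@28
  - 206.80.0.0/12 clear@12
  add 0.0.0.0/0 -> H0 at depth 0
  ? 206.88.128.1  path d0:H0→d1:-→d2:-→d3:-→d4:-→d5:-→d6:-→d7:-→d8:-→d9:-→d10:-→d11:-→d12:-→d13:-→d14:-→d15:-→d16:-→d17:H0  best=H0
  - 206.88.128.0/17 clear@17
  ? 222.28.61.4  path d0:H0→d1:-→d2:-→d3:-→d4:-→d5:-→d6:-→d7:-→d8:-→d9:-→d10:-→d11:-→d12:H4→d13:-→d14:-→d15:-→d16:-→d17:-→d18:-→d19:-→d20:-→d21:-→d22:-→d23:-→d24:H4→d25:-→d26:-  best=H4
  ? 109.109.158.70  path d0:H0  best=H0
  add 222.0.0.0/10 -> H4 at depth 10
  ? 222.16.5.198  path d0:H0→d1:-→d2:-→d3:-→d4:-→d5:-→d6:-→d7:-→d8:-→d9:-→d10:H4→d11:-→d12:H4  best=H4
  ? 222.28.61.117  path d0:H0→d1:-→d2:-→d3:-→d4:-→d5:-→d6:-→d7:-→d8:-→d9:-→d10:H4→d11:-→d12:H4→d13:-→d14:-→d15:-→d16:-→d17:-→d18:-→d19:-→d20:-→d21:-→d22:-→d23:-→d24:H4→d25:-  best=H4
  ? 206.88.221.171  path d0:H0→d1:-→d2:-→d3:-→d4:-→d5:-→d6:-→d7:-→d8:-→d9:-→d10:-→d11:-→d12:-→d13:-→d14:-→d15:-→d16:-→d17:-→d18:-→d19:-→d20:-→d21:H2  best=H2
  add 0.0.0.0/0 -> H4 at depth 0
  ? 222.16.32.122  path d0:H4→d1:-→d2:-→d3:-→d4:-→d5:-→d6:-→d7:-→d8:-→d9:-→d10:H4→d11:-→d12:H4  best=H4
  ? 206.88.217.36  path d0:H4→d1:-→d2:-→d3:-→d4:-→d5:-→d6:-→d7:-→d8:-→d9:-→d10:-→d11:-→d12:-→d13:-→d14:-→d15:-→d16:-→d17:-→d18:-→d19:-→d20:-→d21:H2→d22:-  best=H2
  add 206.0.0.0/8 -> H1 at depth 8
  ? 222.0.0.10  path d0:H4→d1:-→d2:-→d3:-→d4:-→d5:-→d6:-→d7:-→d8:-→d9:-→d10:H4→d11:-  best=H4
  ? 247.172.97.60  path d0:H4→d1:-→d2:-  best=H4
  add 206.88.0.0/16 -> H0 at depth 16
  - 206.88.0.0/16 clear@16

== LOOKUPS ==
["H0","H4","H0","H4","H4","H2","H4","H2","H4","H4"]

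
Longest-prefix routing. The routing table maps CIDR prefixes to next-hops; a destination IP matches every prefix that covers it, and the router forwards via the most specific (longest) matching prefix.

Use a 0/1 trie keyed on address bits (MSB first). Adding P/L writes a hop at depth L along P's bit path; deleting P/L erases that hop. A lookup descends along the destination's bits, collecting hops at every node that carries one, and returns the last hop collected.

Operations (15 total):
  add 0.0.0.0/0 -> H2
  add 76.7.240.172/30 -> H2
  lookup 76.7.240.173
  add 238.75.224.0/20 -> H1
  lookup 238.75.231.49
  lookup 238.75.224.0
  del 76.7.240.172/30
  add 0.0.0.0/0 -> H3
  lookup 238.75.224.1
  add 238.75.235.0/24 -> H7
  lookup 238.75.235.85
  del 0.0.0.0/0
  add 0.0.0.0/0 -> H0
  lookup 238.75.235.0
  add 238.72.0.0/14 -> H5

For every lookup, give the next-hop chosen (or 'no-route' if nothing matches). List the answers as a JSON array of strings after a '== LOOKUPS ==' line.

Apply in order:
  + 0.0.0.0/0 (H2) depth=0
  + 76.7.240.172/30 (H2) depth=30
  lookup 76.7.240.173: bits 010011000000011111110000101011 walk d0:H2→d1:-→d2:-→d3:-→d4:-→d5:-→d6:-→d7:-→d8:-→d9:-→d10:-→d11:-→d12:-→d13:-→d14:-→d15:-→d16:-→d17:-→d18:-→d19:-→d20:-→d21:-→d22:-→d23:-→d24:-→d25:-→d26:-→d27:-→d28:-→d29:-→d30:H2 -> H2
  + 238.75.224.0/20 (H1) depth=20
  lookup 238.75.231.49: bits 11101110010010111110 walk d0:H2→d1:-→d2:-→d3:-→d4:-→d5:-→d6:-→d7:-→d8:-→d9:-→d10:-→d11:-→d12:-→d13:-→d14:-→d15:-→d16:-→d17:-→d18:-→d19:-→d20:H1 -> H1
  lookup 238.75.224.0: bits 11101110010010111110 walk d0:H2→d1:-→d2:-→d3:-→d4:-→d5:-→d6:-→d7:-→d8:-→d9:-→d10:-→d11:-→d12:-→d13:-→d14:-→d15:-→d16:-→d17:-→d18:-→d19:-→d20:H1 -> H1
  del 76.7.240.172/30 (clear depth 30)
  + 0.0.0.0/0 (H3) depth=0
  lookup 238.75.224.1: bits 11101110010010111110 walk d0:H3→d1:-→d2:-→d3:-→d4:-→d5:-→d6:-→d7:-→d8:-→d9:-→d10:-→d11:-→d12:-→d13:-→d14:-→d15:-→d16:-→d17:-→d18:-→d19:-→d20:H1 -> H1
  + 238.75.235.0/24 (H7) depth=24
  lookup 238.75.235.85: bits 111011100100101111101011 walk d0:H3→d1:-→d2:-→d3:-→d4:-→d5:-→d6:-→d7:-→d8:-→d9:-→d10:-→d11:-→d12:-→d13:-→d14:-→d15:-→d16:-→d17:-→d18:-→d19:-→d20:H1→d21:-→d22:-→d23:-→d24:H7 -> H7
  del 0.0.0.0/0 (clear depth 0)
  + 0.0.0.0/0 (H0) depth=0
  lookup 238.75.235.0: bits 111011100100101111101011 walk d0:H0→d1:-→d2:-→d3:-→d4:-→d5:-→d6:-→d7:-→d8:-→d9:-→d10:-→d11:-→d12:-→d13:-→d14:-→d15:-→d16:-→d17:-→d18:-→d19:-→d20:H1→d21:-→d22:-→d23:-→d24:H7 -> H7
  + 238.72.0.0/14 (H5) depth=14

== LOOKUPS ==
["H2","H1","H1","H1","H7","H7"]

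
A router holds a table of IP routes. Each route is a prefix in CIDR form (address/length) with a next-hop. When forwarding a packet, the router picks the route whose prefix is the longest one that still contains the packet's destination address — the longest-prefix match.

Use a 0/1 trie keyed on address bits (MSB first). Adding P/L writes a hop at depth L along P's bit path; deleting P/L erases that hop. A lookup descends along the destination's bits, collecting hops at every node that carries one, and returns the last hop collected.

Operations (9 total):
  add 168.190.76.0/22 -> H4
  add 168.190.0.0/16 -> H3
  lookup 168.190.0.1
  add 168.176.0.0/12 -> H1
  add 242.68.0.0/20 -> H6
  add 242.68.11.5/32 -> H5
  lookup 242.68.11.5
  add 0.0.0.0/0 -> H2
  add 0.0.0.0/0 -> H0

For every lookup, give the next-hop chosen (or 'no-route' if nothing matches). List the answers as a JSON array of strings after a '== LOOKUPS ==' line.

Trace:
  + 168.190.76.0/22 (H4) depth=22
  + 168.190.0.0/16 (H3) depth=16
  lookup 168.190.0.1: bits 10101000101111100 walk d0:-→d1:-→d2:-→d3:-→d4:-→d5:-→d6:-→d7:-→d8:-→d9:-→d10:-→d11:-→d12:-→d13:-→d14:-→d15:-→d16:H3→d17:- -> H3
  + 168.176.0.0/12 (H1) depth=12
  + 242.68.0.0/20 (H6) depth=20
  + 242.68.11.5/32 (H5) depth=32
  lookup 242.68.11.5: bits 11110010010001000000101100000101 walk d0:-→d1:-→d2:-→d3:-→d4:-→d5:-→d6:-→d7:-→d8:-→d9:-→d10:-→d11:-→d12:-→d13:-→d14:-→d15:-→d16:-→d17:-→d18:-→d19:-→d20:H6→d21:-→d22:-→d23:-→d24:-→d25:-→d26:-→d27:-→d28:-→d29:-→d30:-→d31:-→d32:H5 -> H5
  + 0.0.0.0/0 (H2) depth=0
  + 0.0.0.0/0 (H0) depth=0

== LOOKUPS ==
["H3","H5"]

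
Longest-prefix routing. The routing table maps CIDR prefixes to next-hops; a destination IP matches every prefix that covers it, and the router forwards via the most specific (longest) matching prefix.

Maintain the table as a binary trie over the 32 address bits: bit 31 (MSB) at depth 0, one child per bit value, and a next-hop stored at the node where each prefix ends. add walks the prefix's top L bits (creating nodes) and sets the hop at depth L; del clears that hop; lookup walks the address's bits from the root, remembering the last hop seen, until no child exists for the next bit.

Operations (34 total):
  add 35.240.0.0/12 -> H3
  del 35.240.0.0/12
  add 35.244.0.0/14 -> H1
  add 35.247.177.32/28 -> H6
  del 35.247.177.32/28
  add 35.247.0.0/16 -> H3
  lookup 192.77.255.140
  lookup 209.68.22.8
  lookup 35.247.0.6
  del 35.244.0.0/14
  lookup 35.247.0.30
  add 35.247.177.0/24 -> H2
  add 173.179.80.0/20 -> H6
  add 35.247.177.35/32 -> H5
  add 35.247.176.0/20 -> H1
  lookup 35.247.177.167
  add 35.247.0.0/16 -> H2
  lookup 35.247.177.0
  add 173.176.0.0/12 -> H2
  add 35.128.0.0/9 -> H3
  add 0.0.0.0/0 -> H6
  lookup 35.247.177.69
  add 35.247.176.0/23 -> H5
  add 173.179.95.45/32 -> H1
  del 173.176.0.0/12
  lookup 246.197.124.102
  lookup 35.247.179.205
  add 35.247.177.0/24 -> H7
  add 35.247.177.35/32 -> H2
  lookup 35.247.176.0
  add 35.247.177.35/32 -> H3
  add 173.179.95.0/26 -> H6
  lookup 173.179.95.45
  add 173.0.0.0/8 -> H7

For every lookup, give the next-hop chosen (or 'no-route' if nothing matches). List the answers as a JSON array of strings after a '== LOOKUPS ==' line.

Trace:
  + 35.240.0.0/12 (H3) depth=12
  - 35.240.0.0/12 clear@12
  + 35.244.0.0/14 (H1) depth=14
  + 35.247.177.32/28 (H6) depth=28
  - 35.247.177.32/28 clear@28
  + 35.247.0.0/16 (H3) depth=16
  lookup 192.77.255.140: bits ε walk d0:- -> no-route
  lookup 209.68.22.8: bits ε walk d0:- -> no-route
  lookup 35.247.0.6: bits 0010001111110111 walk d0:-→d1:-→d2:-→d3:-→d4:-→d5:-→d6:-→d7:-→d8:-→d9:-→d10:-→d11:-→d12:-→d13:-→d14:H1→d15:-→d16:H3 -> H3
  - 35.244.0.0/14 clear@14
  lookup 35.247.0.30: bits 0010001111110111 walk d0:-→d1:-→d2:-→d3:-→d4:-→d5:-→d6:-→d7:-→d8:-→d9:-→d10:-→d11:-→d12:-→d13:-→d14:-→d15:-→d16:H3 -> H3
  + 35.247.177.0/24 (H2) depth=24
  + 173.179.80.0/20 (H6) depth=20
  + 35.247.177.35/32 (H5) depth=32
  + 35.247.176.0/20 (H1) depth=20
  lookup 35.247.177.167: bits 001000111111011110110001 walk d0:-→d1:-→d2:-→d3:-→d4:-→d5:-→d6:-→d7:-→d8:-→d9:-→d10:-→d11:-→d12:-→d13:-→d14:-→d15:-→d16:H3→d17:-→d18:-→d19:-→d20:H1→d21:-→d22:-→d23:-→d24:H2 -> H2
  + 35.247.0.0/16 (H2) depth=16
  lookup 35.247.177.0: bits 00100011111101111011000100 walk d0:-→d1:-→d2:-→d3:-→d4:-→d5:-→d6:-→d7:-→d8:-→d9:-→d10:-→d11:-→d12:-→d13:-→d14:-→d15:-→d16:H2→d17:-→d18:-→d19:-→d20:H1→d21:-→d22:-→d23:-→d24:H2→d25:-→d26:- -> H2
  + 173.176.0.0/12 (H2) depth=12
  + 35.128.0.0/9 (H3) depth=9
  + 0.0.0.0/0 (H6) depth=0
  lookup 35.247.177.69: bits 0010001111110111101100010 walk d0:H6→d1:-→d2:-→d3:-→d4:-→d5:-→d6:-→d7:-→d8:-→d9:H3→d10:-→d11:-→d12:-→d13:-→d14:-→d15:-→d16:H2→d17:-→d18:-→d19:-→d20:H1→d21:-→d22:-→d23:-→d24:H2→d25:- -> H2
  + 35.247.176.0/23 (H5) depth=23
  + 173.179.95.45/32 (H1) depth=32
  - 173.176.0.0/12 clear@12
  lookup 246.197.124.102: bits 1 walk d0:H6→d1:- -> H6
  lookup 35.247.179.205: bits 0010001111110111101100 walk d0:H6→d1:-→d2:-→d3:-→d4:-→d5:-→d6:-→d7:-→d8:-→d9:H3→d10:-→d11:-→d12:-→d13:-→d14:-→d15:-→d16:H2→d17:-→d18:-→d19:-→d20:H1→d21:-→d22:- -> H1
  + 35.247.177.0/24 (H7) depth=24
  + 35.247.177.35/32 (H2) depth=32
  lookup 35.247.176.0: bits 00100011111101111011000 walk d0:H6→d1:-→d2:-→d3:-→d4:-→d5:-→d6:-→d7:-→d8:-→d9:H3→d10:-→d11:-→d12:-→d13:-→d14:-→d15:-→d16:H2→d17:-→d18:-→d19:-→d20:H1→d21:-→d22:-→d23:H5 -> H5
  + 35.247.177.35/32 (H3) depth=32
  + 173.179.95.0/26 (H6) depth=26
  lookup 173.179.95.45: bits 10101101101100110101111100101101 walk d0:H6→d1:-→d2:-→d3:-→d4:-→d5:-→d6:-→d7:-→d8:-→d9:-→d10:-→d11:-→d12:-→d13:-→d14:-→d15:-→d16:-→d17:-→d18:-→d19:-→d20:H6→d21:-→d22:-→d23:-→d24:-→d25:-→d26:H6→d27:-→d28:-→d29:-→d30:-→d31:-→d32:H1 -> H1
  + 173.0.0.0/8 (H7) depth=8

== LOOKUPS ==
["no-route","no-route","H3","H3","H2","H2","H2","H6","H1","H5","H1"]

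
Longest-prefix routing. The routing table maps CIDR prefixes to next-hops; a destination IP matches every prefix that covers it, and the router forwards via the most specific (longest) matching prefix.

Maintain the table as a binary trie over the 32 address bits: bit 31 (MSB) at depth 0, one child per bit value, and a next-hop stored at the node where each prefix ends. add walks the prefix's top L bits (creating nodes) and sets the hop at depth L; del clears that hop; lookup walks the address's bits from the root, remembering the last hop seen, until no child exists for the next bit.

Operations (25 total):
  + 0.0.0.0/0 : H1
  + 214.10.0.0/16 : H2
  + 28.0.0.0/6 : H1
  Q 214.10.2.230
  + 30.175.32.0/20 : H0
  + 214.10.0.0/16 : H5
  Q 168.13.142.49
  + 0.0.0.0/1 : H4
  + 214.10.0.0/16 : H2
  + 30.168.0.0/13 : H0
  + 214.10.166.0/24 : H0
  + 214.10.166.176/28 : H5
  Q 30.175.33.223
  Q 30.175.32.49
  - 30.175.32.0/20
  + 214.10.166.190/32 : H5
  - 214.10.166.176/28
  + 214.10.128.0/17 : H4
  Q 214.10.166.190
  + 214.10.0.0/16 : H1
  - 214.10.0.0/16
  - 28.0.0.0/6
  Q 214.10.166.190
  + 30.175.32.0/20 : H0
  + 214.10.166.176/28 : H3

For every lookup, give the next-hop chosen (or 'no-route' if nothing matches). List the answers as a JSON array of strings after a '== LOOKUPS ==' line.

Process each operation:
  add 0.0.0.0/0 -> H1 at depth 0
  add 214.10.0.0/16 -> H2 at depth 16
  add 28.0.0.0/6 -> H1 at depth 6
  lookup 214.10.2.230: bits 1101011000001010 walk d0:H1→d1:-→d2:-→d3:-→d4:-→d5:-→d6:-→d7:-→d8:-→d9:-→d10:-→d11:-→d12:-→d13:-→d14:-→d15:-→d16:H2 -> H2
  add 30.175.32.0/20 -> H0 at depth 20
  add 214.10.0.0/16 -> H5 at depth 16
  lookup 168.13.142.49: bits 1 walk d0:H1→d1:- -> H1
  add 0.0.0.0/1 -> H4 at depth 1
  add 214.10.0.0/16 -> H2 at depth 16
  add 30.168.0.0/13 -> H0 at depth 13
  add 214.10.166.0/24 -> H0 at depth 24
  add 214.10.166.176/28 -> H5 at depth 28
  lookup 30.175.33.223: bits 00011110101011110010 walk d0:H1→d1:H4→d2:-→d3:-→d4:-→d5:-→d6:H1→d7:-→d8:-→d9:-→d10:-→d11:-→d12:-→d13:H0→d14:-→d15:-→d16:-→d17:-→d18:-→d19:-→d20:H0 -> H0
  lookup 30.175.32.49: bits 00011110101011110010 walk d0:H1→d1:H4→d2:-→d3:-→d4:-→d5:-→d6:H1→d7:-→d8:-→d9:-→d10:-→d11:-→d12:-→d13:H0→d14:-→d15:-→d16:-→d17:-→d18:-→d19:-→d20:H0 -> H0
  - 30.175.32.0/20 clear@20
  add 214.10.166.190/32 -> H5 at depth 32
  - 214.10.166.176/28 clear@28
  add 214.10.128.0/17 -> H4 at depth 17
  lookup 214.10.166.190: bits 11010110000010101010011010111110 walk d0:H1→d1:-→d2:-→d3:-→d4:-→d5:-→d6:-→d7:-→d8:-→d9:-→d10:-→d11:-→d12:-→d13:-→d14:-→d15:-→d16:H2→d17:H4→d18:-→d19:-→d20:-→d21:-→d22:-→d23:-→d24:H0→d25:-→d26:-→d27:-→d28:-→d29:-→d30:-→d31:-→d32:H5 -> H5
  add 214.10.0.0/16 -> H1 at depth 16
  - 214.10.0.0/16 clear@16
  - 28.0.0.0/6 clear@6
  lookup 214.10.166.190: bits 11010110000010101010011010111110 walk d0:H1→d1:-→d2:-→d3:-→d4:-→d5:-→d6:-→d7:-→d8:-→d9:-→d10:-→d11:-→d12:-→d13:-→d14:-→d15:-→d16:-→d17:H4→d18:-→d19:-→d20:-→d21:-→d22:-→d23:-→d24:H0→d25:-→d26:-→d27:-→d28:-→d29:-→d30:-→d31:-→d32:H5 -> H5
  add 30.175.32.0/20 -> H0 at depth 20
  add 214.10.166.176/28 -> H3 at depth 28

== LOOKUPS ==
["H2","H1","H0","H0","H5","H5"]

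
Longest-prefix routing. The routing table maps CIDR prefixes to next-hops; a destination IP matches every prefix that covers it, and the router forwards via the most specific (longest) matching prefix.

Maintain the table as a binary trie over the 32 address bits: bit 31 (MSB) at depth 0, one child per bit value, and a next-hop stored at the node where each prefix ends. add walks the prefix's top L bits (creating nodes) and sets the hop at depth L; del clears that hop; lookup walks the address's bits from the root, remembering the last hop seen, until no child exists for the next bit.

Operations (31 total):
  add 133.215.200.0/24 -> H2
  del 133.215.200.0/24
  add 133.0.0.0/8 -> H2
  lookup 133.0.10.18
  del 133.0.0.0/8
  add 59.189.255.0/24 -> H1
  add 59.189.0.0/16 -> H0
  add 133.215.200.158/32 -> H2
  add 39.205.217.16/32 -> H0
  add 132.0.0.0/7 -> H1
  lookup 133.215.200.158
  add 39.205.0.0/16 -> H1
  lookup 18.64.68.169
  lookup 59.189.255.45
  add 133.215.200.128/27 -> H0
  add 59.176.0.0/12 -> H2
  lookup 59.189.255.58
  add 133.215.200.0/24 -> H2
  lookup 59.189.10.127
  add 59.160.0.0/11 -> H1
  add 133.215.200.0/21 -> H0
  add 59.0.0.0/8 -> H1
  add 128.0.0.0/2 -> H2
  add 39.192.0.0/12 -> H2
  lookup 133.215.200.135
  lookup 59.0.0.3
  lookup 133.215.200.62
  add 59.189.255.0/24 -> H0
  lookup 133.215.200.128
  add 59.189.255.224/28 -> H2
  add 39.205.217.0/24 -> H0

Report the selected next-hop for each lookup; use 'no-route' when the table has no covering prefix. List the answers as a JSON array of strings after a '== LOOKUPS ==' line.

Trace:
  add 133.215.200.0/24 -> H2 at depth 24
  del 133.215.200.0/24 (clear depth 24)
  add 133.0.0.0/8 -> H2 at depth 8
  ? 133.0.10.18  path d0:-→d1:-→d2:-→d3:-→d4:-→d5:-→d6:-→d7:-→d8:H2  best=H2
  del 133.0.0.0/8 (clear depth 8)
  add 59.189.255.0/24 -> H1 at depth 24
  add 59.189.0.0/16 -> H0 at depth 16
  add 133.215.200.158/32 -> H2 at depth 32
  add 39.205.217.16/32 -> H0 at depth 32
  add 132.0.0.0/7 -> H1 at depth 7
  ? 133.215.200.158  path d0:-→d1:-→d2:-→d3:-→d4:-→d5:-→d6:-→d7:H1→d8:-→d9:-→d10:-→d11:-→d12:-→d13:-→d14:-→d15:-→d16:-→d17:-→d18:-→d19:-→d20:-→d21:-→d22:-→d23:-→d24:-→d25:-→d26:-→d27:-→d28:-→d29:-→d30:-→d31:-→d32:H2  best=H2
  add 39.205.0.0/16 -> H1 at depth 16
  ? 18.64.68.169  path d0:-→d1:-→d2:-  best=no-route
  ? 59.189.255.45  path d0:-→d1:-→d2:-→d3:-→d4:-→d5:-→d6:-→d7:-→d8:-→d9:-→d10:-→d11:-→d12:-→d13:-→d14:-→d15:-→d16:H0→d17:-→d18:-→d19:-→d20:-→d21:-→d22:-→d23:-→d24:H1  best=H1
  add 133.215.200.128/27 -> H0 at depth 27
  add 59.176.0.0/12 -> H2 at depth 12
  ? 59.189.255.58  path d0:-→d1:-→d2:-→d3:-→d4:-→d5:-→d6:-→d7:-→d8:-→d9:-→d10:-→d11:-→d12:H2→d13:-→d14:-→d15:-→d16:H0→d17:-→d18:-→d19:-→d20:-→d21:-→d22:-→d23:-→d24:H1  best=H1
  add 133.215.200.0/24 -> H2 at depth 24
  ? 59.189.10.127  path d0:-→d1:-→d2:-→d3:-→d4:-→d5:-→d6:-→d7:-→d8:-→d9:-→d10:-→d11:-→d12:H2→d13:-→d14:-→d15:-→d16:H0  best=H0
  add 59.160.0.0/11 -> H1 at depth 11
  add 133.215.200.0/21 -> H0 at depth 21
  add 59.0.0.0/8 -> H1 at depth 8
  add 128.0.0.0/2 -> H2 at depth 2
  add 39.192.0.0/12 -> H2 at depth 12
  ? 133.215.200.135  path d0:-→d1:-→d2:H2→d3:-→d4:-→d5:-→d6:-→d7:H1→d8:-→d9:-→d10:-→d11:-→d12:-→d13:-→d14:-→d15:-→d16:-→d17:-→d18:-→d19:-→d20:-→d21:H0→d22:-→d23:-→d24:H2→d25:-→d26:-→d27:H0  best=H0
  ? 59.0.0.3  path d0:-→d1:-→d2:-→d3:-→d4:-→d5:-→d6:-→d7:-→d8:H1  best=H1
  ? 133.215.200.62  path d0:-→d1:-→d2:H2→d3:-→d4:-→d5:-→d6:-→d7:H1→d8:-→d9:-→d10:-→d11:-→d12:-→d13:-→d14:-→d15:-→d16:-→d17:-→d18:-→d19:-→d20:-→d21:H0→d22:-→d23:-→d24:H2  best=H2
  add 59.189.255.0/24 -> H0 at depth 24
  ? 133.215.200.128  path d0:-→d1:-→d2:H2→d3:-→d4:-→d5:-→d6:-→d7:H1→d8:-→d9:-→d10:-→d11:-→d12:-→d13:-→d14:-→d15:-→d16:-→d17:-→d18:-→d19:-→d20:-→d21:H0→d22:-→d23:-→d24:H2→d25:-→d26:-→d27:H0  best=H0
  add 59.189.255.224/28 -> H2 at depth 28
  add 39.205.217.0/24 -> H0 at depth 24

== LOOKUPS ==
["H2","H2","no-route","H1","H1","H0","H0","H1","H2","H0"]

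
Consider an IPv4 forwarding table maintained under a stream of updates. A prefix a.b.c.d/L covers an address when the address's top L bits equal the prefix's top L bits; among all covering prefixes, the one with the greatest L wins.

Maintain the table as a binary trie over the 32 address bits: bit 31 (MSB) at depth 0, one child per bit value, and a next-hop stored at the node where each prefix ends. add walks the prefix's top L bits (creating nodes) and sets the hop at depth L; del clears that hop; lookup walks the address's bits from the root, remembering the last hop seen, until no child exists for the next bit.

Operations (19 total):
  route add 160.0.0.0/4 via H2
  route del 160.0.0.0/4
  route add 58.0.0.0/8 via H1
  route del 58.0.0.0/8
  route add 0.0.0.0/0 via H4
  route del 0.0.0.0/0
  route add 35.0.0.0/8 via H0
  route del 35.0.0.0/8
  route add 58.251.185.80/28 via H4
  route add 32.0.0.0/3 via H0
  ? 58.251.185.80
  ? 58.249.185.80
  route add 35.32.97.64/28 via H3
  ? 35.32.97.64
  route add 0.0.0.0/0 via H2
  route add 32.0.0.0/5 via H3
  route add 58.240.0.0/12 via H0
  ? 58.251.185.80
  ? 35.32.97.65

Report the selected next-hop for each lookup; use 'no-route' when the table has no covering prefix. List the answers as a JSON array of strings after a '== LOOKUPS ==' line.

Apply in order:
  add 160.0.0.0/4 -> H2 at depth 4
  - 160.0.0.0/4 clear@4
  add 58.0.0.0/8 -> H1 at depth 8
  - 58.0.0.0/8 clear@8
  add 0.0.0.0/0 -> H4 at depth 0
  - 0.0.0.0/0 clear@0
  add 35.0.0.0/8 -> H0 at depth 8
  - 35.0.0.0/8 clear@8
  add 58.251.185.80/28 -> H4 at depth 28
  add 32.0.0.0/3 -> H0 at depth 3
  lookup 58.251.185.80: bits 0011101011111011101110010101 walk d0:-→d1:-→d2:-→d3:H0→d4:-→d5:-→d6:-→d7:-→d8:-→d9:-→d10:-→d11:-→d12:-→d13:-→d14:-→d15:-→d16:-→d17:-→d18:-→d19:-→d20:-→d21:-→d22:-→d23:-→d24:-→d25:-→d26:-→d27:-→d28:H4 -> H4
  lookup 58.249.185.80: bits 00111010111110 walk d0:-→d1:-→d2:-→d3:H0→d4:-→d5:-→d6:-→d7:-→d8:-→d9:-→d10:-→d11:-→d12:-→d13:-→d14:- -> H0
  add 35.32.97.64/28 -> H3 at depth 28
  lookup 35.32.97.64: bits 0010001100100000011000010100 walk d0:-→d1:-→d2:-→d3:H0→d4:-→d5:-→d6:-→d7:-→d8:-→d9:-→d10:-→d11:-→d12:-→d13:-→d14:-→d15:-→d16:-→d17:-→d18:-→d19:-→d20:-→d21:-→d22:-→d23:-→d24:-→d25:-→d26:-→d27:-→d28:H3 -> H3
  add 0.0.0.0/0 -> H2 at depth 0
  add 32.0.0.0/5 -> H3 at depth 5
  add 58.240.0.0/12 -> H0 at depth 12
  lookup 58.251.185.80: bits 0011101011111011101110010101 walk d0:H2→d1:-→d2:-→d3:H0→d4:-→d5:-→d6:-→d7:-→d8:-→d9:-→d10:-→d11:-→d12:H0→d13:-→d14:-→d15:-→d16:-→d17:-→d18:-→d19:-→d20:-→d21:-→d22:-→d23:-→d24:-→d25:-→d26:-→d27:-→d28:H4 -> H4
  lookup 35.32.97.65: bits 0010001100100000011000010100 walk d0:H2→d1:-→d2:-→d3:H0→d4:-→d5:H3→d6:-→d7:-→d8:-→d9:-→d10:-→d11:-→d12:-→d13:-→d14:-→d15:-→d16:-→d17:-→d18:-→d19:-→d20:-→d21:-→d22:-→d23:-→d24:-→d25:-→d26:-→d27:-→d28:H3 -> H3

== LOOKUPS ==
["H4","H0","H3","H4","H3"]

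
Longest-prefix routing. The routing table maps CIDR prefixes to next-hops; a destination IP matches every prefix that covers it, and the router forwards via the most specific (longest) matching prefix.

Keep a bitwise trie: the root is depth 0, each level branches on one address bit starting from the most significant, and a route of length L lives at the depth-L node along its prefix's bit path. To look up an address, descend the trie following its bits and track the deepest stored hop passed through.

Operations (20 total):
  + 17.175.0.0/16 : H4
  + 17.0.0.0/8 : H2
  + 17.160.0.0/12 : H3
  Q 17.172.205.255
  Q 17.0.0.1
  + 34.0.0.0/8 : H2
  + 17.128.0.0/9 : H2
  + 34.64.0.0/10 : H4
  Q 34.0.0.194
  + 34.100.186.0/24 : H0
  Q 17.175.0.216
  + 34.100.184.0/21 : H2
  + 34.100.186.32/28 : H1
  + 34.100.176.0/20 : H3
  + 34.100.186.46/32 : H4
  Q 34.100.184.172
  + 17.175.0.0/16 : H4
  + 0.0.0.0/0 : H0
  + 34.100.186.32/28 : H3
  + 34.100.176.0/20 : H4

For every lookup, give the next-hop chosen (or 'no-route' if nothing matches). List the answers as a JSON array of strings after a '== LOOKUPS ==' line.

Apply in order:
  + 17.175.0.0/16 (H4) depth=16
  + 17.0.0.0/8 (H2) depth=8
  + 17.160.0.0/12 (H3) depth=12
  ? 17.172.205.255  path d0:-→d1:-→d2:-→d3:-→d4:-→d5:-→d6:-→d7:-→d8:H2→d9:-→d10:-→d11:-→d12:H3→d13:-→d14:-  best=H3
  ? 17.0.0.1  path d0:-→d1:-→d2:-→d3:-→d4:-→d5:-→d6:-→d7:-→d8:H2  best=H2
  + 34.0.0.0/8 (H2) depth=8
  + 17.128.0.0/9 (H2) depth=9
  + 34.64.0.0/10 (H4) depth=10
  ? 34.0.0.194  path d0:-→d1:-→d2:-→d3:-→d4:-→d5:-→d6:-→d7:-→d8:H2→d9:-  best=H2
  + 34.100.186.0/24 (H0) depth=24
  ? 17.175.0.216  path d0:-→d1:-→d2:-→d3:-→d4:-→d5:-→d6:-→d7:-→d8:H2→d9:H2→d10:-→d11:-→d12:H3→d13:-→d14:-→d15:-→d16:H4  best=H4
  + 34.100.184.0/21 (H2) depth=21
  + 34.100.186.32/28 (H1) depth=28
  + 34.100.176.0/20 (H3) depth=20
  + 34.100.186.46/32 (H4) depth=32
  ? 34.100.184.172  path d0:-→d1:-→d2:-→d3:-→d4:-→d5:-→d6:-→d7:-→d8:H2→d9:-→d10:H4→d11:-→d12:-→d13:-→d14:-→d15:-→d16:-→d17:-→d18:-→d19:-→d20:H3→d21:H2→d22:-  best=H2
  + 17.175.0.0/16 (H4) depth=16
  + 0.0.0.0/0 (H0) depth=0
  + 34.100.186.32/28 (H3) depth=28
  + 34.100.176.0/20 (H4) depth=20

== LOOKUPS ==
["H3","H2","H2","H4","H2"]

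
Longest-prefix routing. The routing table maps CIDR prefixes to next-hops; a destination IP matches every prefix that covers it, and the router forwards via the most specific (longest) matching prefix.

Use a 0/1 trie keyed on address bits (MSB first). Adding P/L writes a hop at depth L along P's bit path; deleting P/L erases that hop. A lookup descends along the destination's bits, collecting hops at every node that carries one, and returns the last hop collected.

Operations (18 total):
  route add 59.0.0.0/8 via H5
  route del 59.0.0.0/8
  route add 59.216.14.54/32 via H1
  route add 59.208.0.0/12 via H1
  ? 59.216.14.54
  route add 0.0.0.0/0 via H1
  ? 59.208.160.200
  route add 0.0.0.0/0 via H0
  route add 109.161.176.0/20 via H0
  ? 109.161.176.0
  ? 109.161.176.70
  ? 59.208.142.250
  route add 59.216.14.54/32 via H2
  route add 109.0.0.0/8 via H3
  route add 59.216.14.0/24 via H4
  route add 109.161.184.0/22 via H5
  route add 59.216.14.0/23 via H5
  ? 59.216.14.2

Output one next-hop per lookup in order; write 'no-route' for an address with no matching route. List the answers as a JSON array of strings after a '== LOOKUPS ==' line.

Apply in order:
  add 59.0.0.0/8 -> H5 at depth 8
  del 59.0.0.0/8 (clear depth 8)
  add 59.216.14.54/32 -> H1 at depth 32
  add 59.208.0.0/12 -> H1 at depth 12
  Q 59.216.14.54: descend 00111011110110000000111000110110 ; hops seen [H1,H1] ; pick H1
  add 0.0.0.0/0 -> H1 at depth 0
  Q 59.208.160.200: descend 001110111101 ; hops seen [H1,H1] ; pick H1
  add 0.0.0.0/0 -> H0 at depth 0
  add 109.161.176.0/20 -> H0 at depth 20
  Q 109.161.176.0: descend 01101101101000011011 ; hops seen [H0,H0] ; pick H0
  Q 109.161.176.70: descend 01101101101000011011 ; hops seen [H0,H0] ; pick H0
  Q 59.208.142.250: descend 001110111101 ; hops seen [H0,H1] ; pick H1
  add 59.216.14.54/32 -> H2 at depth 32
  add 109.0.0.0/8 -> H3 at depth 8
  add 59.216.14.0/24 -> H4 at depth 24
  add 109.161.184.0/22 -> H5 at depth 22
  add 59.216.14.0/23 -> H5 at depth 23
  Q 59.216.14.2: descend 00111011110110000000111000 ; hops seen [H0,H1,H5,H4] ; pick H4

== LOOKUPS ==
["H1","H1","H0","H0","H1","H4"]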